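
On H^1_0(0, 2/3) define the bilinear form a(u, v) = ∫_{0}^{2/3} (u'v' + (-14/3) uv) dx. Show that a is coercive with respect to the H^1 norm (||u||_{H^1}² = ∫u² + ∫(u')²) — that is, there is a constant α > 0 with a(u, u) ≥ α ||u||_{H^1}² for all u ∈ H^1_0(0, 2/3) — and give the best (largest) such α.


α = (-56 + 27*π^2)/(3*(4 + 9*π^2))

Coercivity of a(·,·) on H^1_0(0, 2/3) means a(u, u) ≥ α ||u||_{H^1}² for every u ∈ H^1_0.
The interval has length L = 2/3, and Poincaré/coercivity depend only on L. Here a(u, u) = ∫(u')² + (-14/3)·∫u².
Here c = -14/3 < 0 with |c| < (π/L)² = 9*π^2/4, so coercivity still holds. The condition a(u,u) ≥ α||u||_{H^1}² reads (1−α)∫(u')² ≥ (α−c)∫u². Any admissible α is ≤ 1 (rapidly oscillating u have ∫u²/∫(u')² → 0), and α = 1 would force 0 ≥ (1−c)∫u², impossible since c < 1; so 1−α > 0. By the sharp Poincaré inequality on H^1_0 of an interval of length L, ∫(u')² ≥ (π/L)²∫u² with equality for the first sine mode sin(π(x−x₀)/L) (x₀ the left endpoint), so the inequality holds for all u iff (1−α)(π/L)² ≥ α − c, i.e. α ≤ ((π/L)² + c)/((π/L)² + 1) = (1 + c(L/π)²)/(1 + (L/π)²). (Direct route, valid since c ≤ 0: Poincaré gives c∫u² ≥ c(L/π)²∫(u')², so a(u,u) ≥ (1 + c(L/π)²)∫(u')², while ||u||_{H^1}² ≤ (1 + (L/π)²)∫(u')²; dividing yields the same α.) With (π/L)² = 9*π^2/4 and c = -14/3, the largest admissible constant is α = ((π/L)² + c)/((π/L)² + 1).
Simplifying, α = (-56 + 27*π^2)/(3*(4 + 9*π^2)).


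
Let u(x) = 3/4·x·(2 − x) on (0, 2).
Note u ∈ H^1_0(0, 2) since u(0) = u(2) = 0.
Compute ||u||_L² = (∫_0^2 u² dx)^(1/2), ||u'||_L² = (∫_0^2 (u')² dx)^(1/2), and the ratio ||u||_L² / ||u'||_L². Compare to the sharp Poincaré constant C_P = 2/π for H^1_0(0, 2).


||u||_L² / ||u'||_L² = sqrt(10)/5 < C_P = 2/π.

u(x) = 3/4·x·(2 − x), so u'(x) = 3/2 - 3*x/2.
u(x) = 3/4·x·(2 − x) vanishes at x = 0 and x = 2, so u ∈ H^1_0(0, 2). Differentiate via the product rule and integrate the resulting polynomials term by term.
  ∫_0^2 u² dx = ∫_0^2 (9*x^4/16 - 9*x^3/4 + 9*x^2/4) dx. Term by term:
    ∫_0^2 9*x^4/16 dx = 18/5;  ∫_0^2 -9*x^3/4 dx = -9;  ∫_0^2 9*x^2/4 dx = 6.
  Sum: 18/5 − 9 + 6 = 3/5.
  ∫_0^2 (u')² dx = ∫_0^2 (9*x^2/4 - 9*x/2 + 9/4) dx. Term by term:
    ∫_0^2 9*x^2/4 dx = 6;  ∫_0^2 -9*x/2 dx = -9;  ∫_0^2 9/4 dx = 9/2.
  Sum: 6 − 9 + 9/2 = 3/2.
∫_0^2 u² dx = 3/5, so ||u||_L² = sqrt(15)/5.
∫_0^2 (u')² dx = 3/2, so ||u'||_L² = sqrt(6)/2.
Ratio ||u||_L² / ||u'||_L² = sqrt(10)/5.
Sharp Poincaré constant on H^1_0(0, 2) is C_P = L/π = 2/π, achieved by sin(π/2·x).
A polynomial bump cannot attain the sharp Poincaré constant (only the first sine eigenfunction does), so the ratio is strictly less than C_P, consistent with ||u||_L² ≤ C_P ||u'||_L².


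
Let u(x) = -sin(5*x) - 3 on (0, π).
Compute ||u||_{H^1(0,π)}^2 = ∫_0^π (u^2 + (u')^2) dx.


||u||_{H^1(0,π)}^2 = 12/5 + 22*π

u'(x) = -5*cos(5*x).
Expand u² and (u')² and integrate term by term on (0, π), using: for integers n ≥ 1, ∫_0^π sin²(nx) dx = ∫_0^π cos²(nx) dx = π/2; for n ≠ n', ∫_0^π sin(nx)sin(n'x) dx = ∫_0^π cos(nx)cos(n'x) dx = 0; and by product-to-sum, ∫_0^π sin(nx)cos(n'x) dx = ½∫_0^π [sin((n+n')x) + sin((n−n')x)] dx, which is 0 when n+n' is even and 2n/(n²−n'²) when n+n' is odd (it need not vanish on (0, π)). For the constant mode: ∫_0^π 1 dx = π, ∫_0^π cos(nx) dx = 0, ∫_0^π sin(nx) dx = (1−(−1)^n)/n.
  u² squared terms: (-3)²·∫1 dx = 9·π = 9*π;  (-1)²·∫sin(5x)² dx = 1·π/2 = π/2.
  u² cross terms: 2·(-3)·(-1)·∫1·sin(5x) dx = 6·(2/5) = 12/5.
  So ∫_0^π u² dx = 9*π + π/2 + 12/5 = 12/5 + 19*π/2.
  (u')² squared terms: (-5)²·∫cos(5x)² dx = 25·π/2 = 25*π/2.
  So ∫_0^π (u')² dx = 25*π/2.
||u||_{H^1}^2 = (12/5 + 19*π/2) + (25*π/2) = 12/5 + 22*π.


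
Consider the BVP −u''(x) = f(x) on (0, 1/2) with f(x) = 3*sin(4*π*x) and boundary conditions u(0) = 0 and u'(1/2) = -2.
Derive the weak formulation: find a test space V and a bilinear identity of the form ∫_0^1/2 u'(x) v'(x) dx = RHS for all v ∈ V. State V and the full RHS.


V = {v ∈ H^1(0, 1/2) : v(0) = 0} (test functions vanish at x = 0 where u is specified); weak form: ∫_0^1/2 u'v' dx = ∫_0^1/2 (3*sin(4*π*x)) v dx − 2·v(1/2) for all v ∈ V.

Multiply both sides by a test function v and integrate from 0 to 1/2:
  ∫_0^1/2 −u''(x) v(x) dx = ∫_0^1/2 f(x) v(x) dx.
Integrate the LHS by parts once:
  ∫_0^1/2 −u'' v dx = −[u'(x) v(x)]_0^1/2 + ∫_0^1/2 u'(x) v'(x) dx.
Thus ∫_0^1/2 u'(x) v'(x) dx = ∫_0^1/2 f(x) v(x) dx + [u'(x) v(x)]_0^1/2.
Choose V so that boundary terms are either known or forced to vanish.
Mixed BC: u(0) = 0 (Dirichlet) and u'(1/2) = -2 (Neumann). Define V = {v ∈ H^1(0, 1/2) : v(0) = 0}. Then [u' v]_0^1/2 = u'(1/2)·v(1/2) − u'(0)·0 = − 2·v(1/2).
Weak formulation: find u (satisfying any essential BC) such that ∫_0^1/2 u'(x) v'(x) dx = ∫_0^1/2 f v dx − 2·v(1/2) for all v ∈ V (Dirichlet at 0 absorbed into V; Neumann datum at x = 1/2 contributes the boundary term).
Substituting f(x) = 3*sin(4*π*x), the right-hand side is ∫_0^1/2 (3*sin(4*π*x)) v dx − 2·v(1/2).


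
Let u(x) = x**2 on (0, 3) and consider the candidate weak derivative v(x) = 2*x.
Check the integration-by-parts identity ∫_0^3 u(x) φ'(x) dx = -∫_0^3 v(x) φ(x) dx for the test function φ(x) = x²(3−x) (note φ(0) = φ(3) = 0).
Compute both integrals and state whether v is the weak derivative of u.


LHS = -243/10, RHS = -243/10. Yes, v = u' weakly.

u(x) = x**2, classical derivative u'(x) = 2*x.
φ(x) = x²(3−x), so φ'(x) = 3*x*(2 - x).
Note φ(0) = φ(3) = 0, so the boundary term u·φ vanishes.
LHS = ∫_0^3 u(x) φ'(x) dx = ∫_0^3 (-3*x^4 + 6*x^3) dx. Term by term:
  ∫_0^3 -3*x^4 dx = -729/5;  ∫_0^3 6*x^3 dx = 243/2.
Sum: -729/5 + 243/2 = -243/10.
So LHS = -243/10.
∫_0^3 v(x) φ(x) dx = ∫_0^3 (-2*x^4 + 6*x^3) dx. Term by term:
  ∫_0^3 -2*x^4 dx = -486/5;  ∫_0^3 6*x^3 dx = 243/2.
Sum: -486/5 + 243/2 = 243/10.
So RHS = -∫_0^3 v(x) φ(x) dx = -243/10.
LHS = RHS, so the identity holds for this test φ.
Moreover u is smooth here and v(x) = u'(x) = 2*x pointwise, so the identity holds for every test function. Hence v is the weak derivative of u.


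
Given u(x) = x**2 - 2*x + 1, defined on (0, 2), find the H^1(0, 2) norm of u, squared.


||u||_{H^1}^2 = 46/15

The H^1 norm (squared) on an interval (0, L) is
  ||u||_{H^1}^2 = ∫_0^L u(x)^2 dx + ∫_0^L u'(x)^2 dx.
Compute u'(x) = 2*x - 2.
Then u(x)^2 = x**4 - 4*x**3 + 6*x**2 - 4*x + 1 and u'(x)^2 = 4*x**2 - 8*x + 4.
Integrate each monomial from 0 to 2 using ∫_0^2 c·x^n dx = c·2^(n+1)/(n+1):
  ∫_0^2 u(x)^2 dx = ∫_0^2 (x^4 - 4*x^3 + 6*x^2 - 4*x + 1) dx. Term by term:
    ∫_0^2 x^4 dx = 32/5;  ∫_0^2 -4*x^3 dx = -16;  ∫_0^2 6*x^2 dx = 16;
    ∫_0^2 -4*x dx = -8;  ∫_0^2 1 dx = 2.
  Sum: 32/5 − 16 + 16 − 8 + 2 = 2/5.
  ∫_0^2 u'(x)^2 dx = ∫_0^2 (4*x^2 - 8*x + 4) dx. Term by term:
    ∫_0^2 4*x^2 dx = 32/3;  ∫_0^2 -8*x dx = -16;  ∫_0^2 4 dx = 8.
  Sum: 32/3 − 16 + 8 = 8/3.
Adding: ||u||_{H^1}^2 = 2/5 + 8/3 = 46/15.


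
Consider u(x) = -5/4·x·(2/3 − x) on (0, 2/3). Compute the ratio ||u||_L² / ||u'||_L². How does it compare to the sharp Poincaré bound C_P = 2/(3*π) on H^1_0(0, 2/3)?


||u||_L² / ||u'||_L² = sqrt(10)/15 < C_P = 2/(3*π).

u(x) = -5/4·x·(2/3 − x), so u'(x) = 5*x/2 - 5/6.
u(x) = -5/4·x·(2/3 − x) vanishes at x = 0 and x = 2/3, so u ∈ H^1_0(0, 2/3). Differentiate via the product rule and integrate the resulting polynomials term by term.
  ∫_0^2/3 u² dx = ∫_0^2/3 (25*x^4/16 - 25*x^3/12 + 25*x^2/36) dx. Term by term:
    ∫_0^2/3 25*x^4/16 dx = 10/243;  ∫_0^2/3 -25*x^3/12 dx = -25/243;  ∫_0^2/3 25*x^2/36 dx = 50/729.
  Sum: 10/243 − 25/243 + 50/729 = 5/729.
  ∫_0^2/3 (u')² dx = ∫_0^2/3 (25*x^2/4 - 25*x/6 + 25/36) dx. Term by term:
    ∫_0^2/3 25*x^2/4 dx = 50/81;  ∫_0^2/3 -25*x/6 dx = -25/27;  ∫_0^2/3 25/36 dx = 25/54.
  Sum: 50/81 − 25/27 + 25/54 = 25/162.
∫_0^2/3 u² dx = 5/729, so ||u||_L² = sqrt(5)/27.
∫_0^2/3 (u')² dx = 25/162, so ||u'||_L² = 5*sqrt(2)/18.
Ratio ||u||_L² / ||u'||_L² = sqrt(10)/15.
Sharp Poincaré constant on H^1_0(0, 2/3) is C_P = L/π = 2/(3*π), achieved by sin(3*π/2·x).
A polynomial bump cannot attain the sharp Poincaré constant (only the first sine eigenfunction does), so the ratio is strictly less than C_P, consistent with ||u||_L² ≤ C_P ||u'||_L².


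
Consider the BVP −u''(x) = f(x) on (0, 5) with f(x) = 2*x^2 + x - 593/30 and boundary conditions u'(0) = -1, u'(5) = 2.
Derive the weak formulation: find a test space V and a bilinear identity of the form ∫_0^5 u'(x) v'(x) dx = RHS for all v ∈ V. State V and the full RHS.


V = H^1(0, 5) (v unrestricted at boundary; u is determined up to an additive constant); weak form: ∫_0^5 u'v' dx = ∫_0^5 (2*x^2 + x - 593/30) v dx + 2·v(5) + v(0) for all v ∈ V.

Multiply both sides by a test function v and integrate from 0 to 5:
  ∫_0^5 −u''(x) v(x) dx = ∫_0^5 f(x) v(x) dx.
Integrate the LHS by parts once:
  ∫_0^5 −u'' v dx = −[u'(x) v(x)]_0^5 + ∫_0^5 u'(x) v'(x) dx.
Thus ∫_0^5 u'(x) v'(x) dx = ∫_0^5 f(x) v(x) dx + [u'(x) v(x)]_0^5.
Choose V so that boundary terms are either known or forced to vanish.
u has inhomogeneous Neumann u'(0) = -1, u'(5) = 2. [u' v]_0^5 = (2)·v(5) − (-1)·v(0) = 2·v(5) + v(0). Take V = H^1(0, 5); boundary term becomes part of RHS.
Weak formulation: find u (satisfying any essential BC) such that ∫_0^5 u'(x) v'(x) dx = ∫_0^5 f v dx + 2·v(5) + v(0) for all v ∈ V (Neumann data are natural BCs: they enter the RHS as boundary terms).
Substituting f(x) = 2*x^2 + x - 593/30, the right-hand side is ∫_0^5 (2*x^2 + x - 593/30) v dx + 2·v(5) + v(0).
Compatibility check (pure Neumann): taking v ≡ 1 ∈ V gives 0 = ∫_0^5 f dx + (2) − (-1), i.e. ∫_0^5 f dx must equal u'(0) − u'(5) = -3. Indeed ∫_0^5 (2*x^2 + x - 593/30) dx = -3, so the data are compatible. The solution is then unique only up to an additive constant (fix it e.g. by requiring ∫_0^5 u dx = 0).


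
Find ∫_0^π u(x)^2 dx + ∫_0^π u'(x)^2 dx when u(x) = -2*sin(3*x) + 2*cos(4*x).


||u||_{H^1(0,π)}^2 = 816/7 + 54*π

u'(x) = -8*sin(4*x) - 6*cos(3*x).
Expand u² and (u')² and integrate term by term on (0, π), using: for integers n ≥ 1, ∫_0^π sin²(nx) dx = ∫_0^π cos²(nx) dx = π/2; for n ≠ n', ∫_0^π sin(nx)sin(n'x) dx = ∫_0^π cos(nx)cos(n'x) dx = 0; and by product-to-sum, ∫_0^π sin(nx)cos(n'x) dx = ½∫_0^π [sin((n+n')x) + sin((n−n')x)] dx, which is 0 when n+n' is even and 2n/(n²−n'²) when n+n' is odd (it need not vanish on (0, π)).
  u² squared terms: (-2)²·∫sin(3x)² dx = 4·π/2 = 2*π;  (2)²·∫cos(4x)² dx = 4·π/2 = 2*π.
  u² cross terms: 2·(-2)·(2)·∫sin(3x)·cos(4x) dx = -8·(-6/7) = 48/7.
  So ∫_0^π u² dx = 2*π + 2*π + 48/7 = 48/7 + 4*π.
  (u')² squared terms: (-8)²·∫sin(4x)² dx = 64·π/2 = 32*π;  (-6)²·∫cos(3x)² dx = 36·π/2 = 18*π.
  (u')² cross terms: 2·(-8)·(-6)·∫sin(4x)·cos(3x) dx = 96·(8/7) = 768/7.
  So ∫_0^π (u')² dx = 32*π + 18*π + 768/7 = 768/7 + 50*π.
||u||_{H^1}^2 = (48/7 + 4*π) + (768/7 + 50*π) = 816/7 + 54*π.


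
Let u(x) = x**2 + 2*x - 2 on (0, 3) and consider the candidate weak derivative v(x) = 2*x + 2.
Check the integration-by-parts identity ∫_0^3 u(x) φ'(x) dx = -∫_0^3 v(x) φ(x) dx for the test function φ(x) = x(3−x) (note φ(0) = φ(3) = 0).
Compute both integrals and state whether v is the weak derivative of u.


LHS = -45/2, RHS = -45/2. Yes, v = u' weakly.

u(x) = x**2 + 2*x - 2, classical derivative u'(x) = 2*x + 2.
φ(x) = x(3−x), so φ'(x) = 3 - 2*x.
Note φ(0) = φ(3) = 0, so the boundary term u·φ vanishes.
LHS = ∫_0^3 u(x) φ'(x) dx = ∫_0^3 (-2*x^3 - x^2 + 10*x - 6) dx. Term by term:
  ∫_0^3 -2*x^3 dx = -81/2;  ∫_0^3 -x^2 dx = -9;  ∫_0^3 10*x dx = 45;
  ∫_0^3 -6 dx = -18.
Sum: -81/2 − 9 + 45 − 18 = -45/2.
So LHS = -45/2.
∫_0^3 v(x) φ(x) dx = ∫_0^3 (-2*x^3 + 4*x^2 + 6*x) dx. Term by term:
  ∫_0^3 -2*x^3 dx = -81/2;  ∫_0^3 4*x^2 dx = 36;  ∫_0^3 6*x dx = 27.
Sum: -81/2 + 36 + 27 = 45/2.
So RHS = -∫_0^3 v(x) φ(x) dx = -45/2.
LHS = RHS, so the identity holds for this test φ.
Moreover u is smooth here and v(x) = u'(x) = 2*x + 2 pointwise, so the identity holds for every test function. Hence v is the weak derivative of u.


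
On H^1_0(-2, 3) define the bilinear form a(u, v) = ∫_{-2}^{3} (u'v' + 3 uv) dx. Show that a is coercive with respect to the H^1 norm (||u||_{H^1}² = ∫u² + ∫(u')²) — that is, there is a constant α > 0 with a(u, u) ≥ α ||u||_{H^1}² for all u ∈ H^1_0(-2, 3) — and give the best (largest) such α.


α = 1

Coercivity of a(·,·) on H^1_0(-2, 3) means a(u, u) ≥ α ||u||_{H^1}² for every u ∈ H^1_0.
The interval has length L = 5, and Poincaré/coercivity depend only on L. Here a(u, u) = ∫(u')² + (3)·∫u².
Here c = 3 ≥ 1, so a(u,u) = ∫(u')² + c∫u² ≥ ∫(u')² + ∫u² = ||u||_{H^1}², i.e. α = 1 works. No larger α is possible: a(u,u) ≥ α||u||_{H^1}² means (1−α)∫(u')² ≥ (α−c)∫u², and for the modes u_n = sin(nπ(x−x₀)/L) (x₀ the left endpoint) one has ∫u_n²/∫(u_n')² = (L/(nπ))² → 0, so a(u_n,u_n)/||u_n||_{H^1}² → 1. Hence the optimal constant is α = 1.
Therefore α = 1.


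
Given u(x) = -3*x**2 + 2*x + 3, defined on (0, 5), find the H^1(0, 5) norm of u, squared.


||u||_{H^1}^2 = 13745/3

The H^1 norm (squared) on an interval (0, L) is
  ||u||_{H^1}^2 = ∫_0^L u(x)^2 dx + ∫_0^L u'(x)^2 dx.
Compute u'(x) = 2 - 6*x.
Then u(x)^2 = 9*x**4 - 12*x**3 - 14*x**2 + 12*x + 9 and u'(x)^2 = 36*x**2 - 24*x + 4.
Integrate each monomial from 0 to 5 using ∫_0^5 c·x^n dx = c·5^(n+1)/(n+1):
  ∫_0^5 u(x)^2 dx = ∫_0^5 (9*x^4 - 12*x^3 - 14*x^2 + 12*x + 9) dx. Term by term:
    ∫_0^5 9*x^4 dx = 5625;  ∫_0^5 -12*x^3 dx = -1875;  ∫_0^5 -14*x^2 dx = -1750/3;
    ∫_0^5 12*x dx = 150;  ∫_0^5 9 dx = 45.
  Sum: 5625 − 1875 − 1750/3 + 150 + 45 = 10085/3.
  ∫_0^5 u'(x)^2 dx = ∫_0^5 (36*x^2 - 24*x + 4) dx. Term by term:
    ∫_0^5 36*x^2 dx = 1500;  ∫_0^5 -24*x dx = -300;  ∫_0^5 4 dx = 20.
  Sum: 1500 − 300 + 20 = 1220.
Adding: ||u||_{H^1}^2 = 10085/3 + 1220 = 13745/3.


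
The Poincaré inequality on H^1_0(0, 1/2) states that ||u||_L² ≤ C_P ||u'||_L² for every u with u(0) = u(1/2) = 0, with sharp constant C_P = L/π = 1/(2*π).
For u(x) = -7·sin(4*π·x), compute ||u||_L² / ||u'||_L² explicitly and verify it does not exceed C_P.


||u||_L² / ||u'||_L² = 1/(4*π) < C_P = 1/(2*π).

u(x) = -7·sin(4*π·x), so u'(x) = -28*π*cos(4*π*x).
Writing u(x) = A·sin(kπx/L) with A = -7 and k = 2, use ∫_0^L sin²(kπx/L) dx = L/2 and ∫_0^L cos²(kπx/L) dx = L/2.
u² = 49·sin²(4*π·x) and (u')² = 784*π^2·cos²(4*π·x), and each of sin², cos² integrates to L/2 = 1/4 over (0, 1/2).
∫_0^1/2 u² dx = 49/4, so ||u||_L² = 7/2.
∫_0^1/2 (u')² dx = 196*π^2, so ||u'||_L² = 14*π.
Ratio ||u||_L² / ||u'||_L² = 1/(4*π).
Sharp Poincaré constant on H^1_0(0, 1/2) is C_P = L/π = 1/(2*π), achieved by sin(2*π·x).
This is the k = 2 harmonic; the ratio L/(kπ) is strictly less than C_P = L/π, consistent with the sharp inequality ||u||_L² ≤ C_P ||u'||_L².


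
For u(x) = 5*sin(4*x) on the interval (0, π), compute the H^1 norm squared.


||u||_{H^1(0,π)}^2 = 425*π/2

u'(x) = 20*cos(4*x).
Expand u² and (u')² and integrate term by term on (0, π), using: for integers n ≥ 1, ∫_0^π sin²(nx) dx = ∫_0^π cos²(nx) dx = π/2; for n ≠ n', ∫_0^π sin(nx)sin(n'x) dx = ∫_0^π cos(nx)cos(n'x) dx = 0; and by product-to-sum, ∫_0^π sin(nx)cos(n'x) dx = ½∫_0^π [sin((n+n')x) + sin((n−n')x)] dx, which is 0 when n+n' is even and 2n/(n²−n'²) when n+n' is odd (it need not vanish on (0, π)).
  u² squared terms: (5)²·∫sin(4x)² dx = 25·π/2 = 25*π/2.
  So ∫_0^π u² dx = 25*π/2.
  (u')² squared terms: (20)²·∫cos(4x)² dx = 400·π/2 = 200*π.
  So ∫_0^π (u')² dx = 200*π.
||u||_{H^1}^2 = (25*π/2) + (200*π) = 425*π/2.


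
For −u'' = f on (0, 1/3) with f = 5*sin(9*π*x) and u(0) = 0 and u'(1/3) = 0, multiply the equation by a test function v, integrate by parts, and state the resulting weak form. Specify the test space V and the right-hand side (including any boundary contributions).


V = {v ∈ H^1(0, 1/3) : v(0) = 0} (test functions vanish at x = 0 where u is specified); weak form: ∫_0^1/3 u'v' dx = ∫_0^1/3 (5*sin(9*π*x)) v dx for all v ∈ V.

Multiply both sides by a test function v and integrate from 0 to 1/3:
  ∫_0^1/3 −u''(x) v(x) dx = ∫_0^1/3 f(x) v(x) dx.
Integrate the LHS by parts once:
  ∫_0^1/3 −u'' v dx = −[u'(x) v(x)]_0^1/3 + ∫_0^1/3 u'(x) v'(x) dx.
Thus ∫_0^1/3 u'(x) v'(x) dx = ∫_0^1/3 f(x) v(x) dx + [u'(x) v(x)]_0^1/3.
Choose V so that boundary terms are either known or forced to vanish.
Mixed BC: u(0) = 0 (Dirichlet) and u'(1/3) = 0 (Neumann). Define V = {v ∈ H^1(0, 1/3) : v(0) = 0}. Then [u' v]_0^1/3 = u'(1/3)·v(1/3) − u'(0)·0 = 0.
Weak formulation: find u (satisfying any essential BC) such that ∫_0^1/3 u'(x) v'(x) dx = ∫_0^1/3 f v dx for all v ∈ V (Dirichlet at 0 absorbed into V; the Neumann datum at x = 1/3 is zero, so no boundary term remains).
Substituting f(x) = 5*sin(9*π*x), the right-hand side is ∫_0^1/3 (5*sin(9*π*x)) v dx.


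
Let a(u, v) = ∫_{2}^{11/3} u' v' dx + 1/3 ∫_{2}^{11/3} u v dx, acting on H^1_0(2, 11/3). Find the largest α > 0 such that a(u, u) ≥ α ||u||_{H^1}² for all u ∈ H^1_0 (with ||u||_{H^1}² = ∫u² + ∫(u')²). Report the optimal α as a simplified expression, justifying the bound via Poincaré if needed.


α = (25 + 27*π^2)/(3*(25 + 9*π^2))

Coercivity of a(·,·) on H^1_0(2, 11/3) means a(u, u) ≥ α ||u||_{H^1}² for every u ∈ H^1_0.
The interval has length L = 5/3, and Poincaré/coercivity depend only on L. Here a(u, u) = ∫(u')² + (1/3)·∫u².
Here 0 < c = 1/3 < 1. The condition a(u,u) ≥ α||u||_{H^1}² reads (1−α)∫(u')² ≥ (α−c)∫u². Any admissible α is ≤ 1 (rapidly oscillating u have ∫u²/∫(u')² → 0), and α = 1 would force 0 ≥ (1−c)∫u², impossible since c < 1; so 1−α > 0. By the sharp Poincaré inequality on H^1_0 of an interval of length L, ∫(u')² ≥ (π/L)²∫u² with equality for the first sine mode sin(π(x−x₀)/L) (x₀ the left endpoint), so the inequality holds for all u iff (1−α)(π/L)² ≥ α − c, i.e. α ≤ ((π/L)² + c)/((π/L)² + 1) = (1 + c(L/π)²)/(1 + (L/π)²). With (π/L)² = 9*π^2/25 and c = 1/3, the largest admissible constant is α = ((π/L)² + c)/((π/L)² + 1).
Simplifying, α = (25 + 27*π^2)/(3*(25 + 9*π^2)).


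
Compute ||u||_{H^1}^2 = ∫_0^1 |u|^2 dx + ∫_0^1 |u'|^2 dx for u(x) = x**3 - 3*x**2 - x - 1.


||u||_{H^1}^2 = 1646/105

The H^1 norm (squared) on an interval (0, L) is
  ||u||_{H^1}^2 = ∫_0^L u(x)^2 dx + ∫_0^L u'(x)^2 dx.
Compute u'(x) = 3*x**2 - 6*x - 1.
Then u(x)^2 = x**6 - 6*x**5 + 7*x**4 + 4*x**3 + 7*x**2 + 2*x + 1 and u'(x)^2 = 9*x**4 - 36*x**3 + 30*x**2 + 12*x + 1.
Integrate each monomial from 0 to 1 using ∫_0^1 c·x^n dx = c·1^(n+1)/(n+1):
  ∫_0^1 u(x)^2 dx = ∫_0^1 (x^6 - 6*x^5 + 7*x^4 + 4*x^3 + 7*x^2 + 2*x + 1) dx. Term by term:
    ∫_0^1 x^6 dx = 1/7;  ∫_0^1 -6*x^5 dx = -1;  ∫_0^1 7*x^4 dx = 7/5;
    ∫_0^1 4*x^3 dx = 1;  ∫_0^1 7*x^2 dx = 7/3;  ∫_0^1 2*x dx = 1;
    ∫_0^1 1 dx = 1.
  Sum: 1/7 − 1 + 7/5 + 1 + 7/3 + 1 + 1 = 617/105.
  ∫_0^1 u'(x)^2 dx = ∫_0^1 (9*x^4 - 36*x^3 + 30*x^2 + 12*x + 1) dx. Term by term:
    ∫_0^1 9*x^4 dx = 9/5;  ∫_0^1 -36*x^3 dx = -9;  ∫_0^1 30*x^2 dx = 10;
    ∫_0^1 12*x dx = 6;  ∫_0^1 1 dx = 1.
  Sum: 9/5 − 9 + 10 + 6 + 1 = 49/5.
Adding: ||u||_{H^1}^2 = 617/105 + 49/5 = 1646/105.


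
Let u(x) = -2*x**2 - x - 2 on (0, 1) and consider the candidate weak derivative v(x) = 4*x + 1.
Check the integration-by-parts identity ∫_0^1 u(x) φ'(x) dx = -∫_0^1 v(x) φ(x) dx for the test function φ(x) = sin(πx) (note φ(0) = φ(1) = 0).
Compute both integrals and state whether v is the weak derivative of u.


LHS = 6/π, RHS = -6/π. No, v is not the weak derivative of u.

u(x) = -2*x**2 - x - 2, classical derivative u'(x) = -4*x - 1.
φ(x) = sin(πx), so φ'(x) = π*cos(π*x).
Note φ(0) = φ(1) = 0, so the boundary term u·φ vanishes.
LHS = ∫_0^1 u(x) φ'(x) dx = ∫_0^1 (-2*π*x^2*cos(π*x) - π*x*cos(π*x) - 2*π*cos(π*x)) dx. Term by term:
  ∫_0^1 -2*π*cos(π*x) dx = 0;  ∫_0^1 -π*x*cos(π*x) dx = 2/π;  ∫_0^1 -2*π*x^2*cos(π*x) dx = 4/π.
Sum: 0 + 2/π + 4/π = 6/π.
So LHS = 6/π.
∫_0^1 v(x) φ(x) dx = ∫_0^1 (4*x*sin(π*x) + sin(π*x)) dx. Term by term:
  ∫_0^1 4*x*sin(π*x) dx = 4/π;  ∫_0^1 sin(π*x) dx = 2/π.
Sum: 4/π + 2/π = 6/π.
So RHS = -∫_0^1 v(x) φ(x) dx = -6/π.
LHS − RHS = 12/π ≠ 0, so the identity fails.
(For a valid weak derivative the identity must hold for EVERY test function, in particular this one. The failure shows v is NOT the weak derivative of u.)
Correct weak derivative would be u'(x) = -4*x - 1.


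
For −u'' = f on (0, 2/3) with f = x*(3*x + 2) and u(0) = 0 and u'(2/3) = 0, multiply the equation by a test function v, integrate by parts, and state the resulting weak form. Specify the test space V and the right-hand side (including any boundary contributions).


V = {v ∈ H^1(0, 2/3) : v(0) = 0} (test functions vanish at x = 0 where u is specified); weak form: ∫_0^2/3 u'v' dx = ∫_0^2/3 (x*(3*x + 2)) v dx for all v ∈ V.

Multiply both sides by a test function v and integrate from 0 to 2/3:
  ∫_0^2/3 −u''(x) v(x) dx = ∫_0^2/3 f(x) v(x) dx.
Integrate the LHS by parts once:
  ∫_0^2/3 −u'' v dx = −[u'(x) v(x)]_0^2/3 + ∫_0^2/3 u'(x) v'(x) dx.
Thus ∫_0^2/3 u'(x) v'(x) dx = ∫_0^2/3 f(x) v(x) dx + [u'(x) v(x)]_0^2/3.
Choose V so that boundary terms are either known or forced to vanish.
Mixed BC: u(0) = 0 (Dirichlet) and u'(2/3) = 0 (Neumann). Define V = {v ∈ H^1(0, 2/3) : v(0) = 0}. Then [u' v]_0^2/3 = u'(2/3)·v(2/3) − u'(0)·0 = 0.
Weak formulation: find u (satisfying any essential BC) such that ∫_0^2/3 u'(x) v'(x) dx = ∫_0^2/3 f v dx for all v ∈ V (Dirichlet at 0 absorbed into V; the Neumann datum at x = 2/3 is zero, so no boundary term remains).
Substituting f(x) = x*(3*x + 2), the right-hand side is ∫_0^2/3 (x*(3*x + 2)) v dx.


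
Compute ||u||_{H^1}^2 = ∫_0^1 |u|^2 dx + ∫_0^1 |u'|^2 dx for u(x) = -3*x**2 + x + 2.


||u||_{H^1}^2 = 289/30

The H^1 norm (squared) on an interval (0, L) is
  ||u||_{H^1}^2 = ∫_0^L u(x)^2 dx + ∫_0^L u'(x)^2 dx.
Compute u'(x) = 1 - 6*x.
Then u(x)^2 = 9*x**4 - 6*x**3 - 11*x**2 + 4*x + 4 and u'(x)^2 = 36*x**2 - 12*x + 1.
Integrate each monomial from 0 to 1 using ∫_0^1 c·x^n dx = c·1^(n+1)/(n+1):
  ∫_0^1 u(x)^2 dx = ∫_0^1 (9*x^4 - 6*x^3 - 11*x^2 + 4*x + 4) dx. Term by term:
    ∫_0^1 9*x^4 dx = 9/5;  ∫_0^1 -6*x^3 dx = -3/2;  ∫_0^1 -11*x^2 dx = -11/3;
    ∫_0^1 4*x dx = 2;  ∫_0^1 4 dx = 4.
  Sum: 9/5 − 3/2 − 11/3 + 2 + 4 = 79/30.
  ∫_0^1 u'(x)^2 dx = ∫_0^1 (36*x^2 - 12*x + 1) dx. Term by term:
    ∫_0^1 36*x^2 dx = 12;  ∫_0^1 -12*x dx = -6;  ∫_0^1 1 dx = 1.
  Sum: 12 − 6 + 1 = 7.
Adding: ||u||_{H^1}^2 = 79/30 + 7 = 289/30.


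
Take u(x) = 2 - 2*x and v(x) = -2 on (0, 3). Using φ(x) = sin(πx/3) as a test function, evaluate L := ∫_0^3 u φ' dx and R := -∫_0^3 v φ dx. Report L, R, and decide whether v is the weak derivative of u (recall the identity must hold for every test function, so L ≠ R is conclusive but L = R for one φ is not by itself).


LHS = 12/π, RHS = 12/π. Yes, v = u' weakly.

u(x) = 2 - 2*x, classical derivative u'(x) = -2.
φ(x) = sin(πx/3), so φ'(x) = π*cos(π*x/3)/3.
Note φ(0) = φ(3) = 0, so the boundary term u·φ vanishes.
LHS = ∫_0^3 u(x) φ'(x) dx = ∫_0^3 (-2*π*x*cos(π*x/3)/3 + 2*π*cos(π*x/3)/3) dx. Term by term:
  ∫_0^3 2*π*cos(π*x/3)/3 dx = 0;  ∫_0^3 -2*π*x*cos(π*x/3)/3 dx = 12/π.
Sum: 0 + 12/π = 12/π.
So LHS = 12/π.
∫_0^3 v(x) φ(x) dx = ∫_0^3 (-2*sin(π*x/3)) dx. Term by term:
  ∫_0^3 -2*sin(π*x/3) dx = -12/π.
So RHS = -∫_0^3 v(x) φ(x) dx = 12/π.
LHS = RHS, so the identity holds for this test φ.
Moreover u is smooth here and v(x) = u'(x) = -2 pointwise, so the identity holds for every test function. Hence v is the weak derivative of u.


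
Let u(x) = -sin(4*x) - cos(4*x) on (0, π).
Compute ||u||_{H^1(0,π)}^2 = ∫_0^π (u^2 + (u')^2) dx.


||u||_{H^1(0,π)}^2 = 17*π

u'(x) = 4*sin(4*x) - 4*cos(4*x).
Expand u² and (u')² and integrate term by term on (0, π), using: for integers n ≥ 1, ∫_0^π sin²(nx) dx = ∫_0^π cos²(nx) dx = π/2; for n ≠ n', ∫_0^π sin(nx)sin(n'x) dx = ∫_0^π cos(nx)cos(n'x) dx = 0; and by product-to-sum, ∫_0^π sin(nx)cos(n'x) dx = ½∫_0^π [sin((n+n')x) + sin((n−n')x)] dx, which is 0 when n+n' is even and 2n/(n²−n'²) when n+n' is odd (it need not vanish on (0, π)).
  u² squared terms: (-1)²·∫cos(4x)² dx = 1·π/2 = π/2;  (-1)²·∫sin(4x)² dx = 1·π/2 = π/2.
  u² cross terms: 2·(-1)·(-1)·∫cos(4x)·sin(4x) dx = 2·(0) = 0.
  So ∫_0^π u² dx = π/2 + π/2 + 0 = π.
  (u')² squared terms: (-4)²·∫cos(4x)² dx = 16·π/2 = 8*π;  (4)²·∫sin(4x)² dx = 16·π/2 = 8*π.
  (u')² cross terms: 2·(-4)·(4)·∫cos(4x)·sin(4x) dx = -32·(0) = 0.
  So ∫_0^π (u')² dx = 8*π + 8*π + 0 = 16*π.
||u||_{H^1}^2 = (π) + (16*π) = 17*π.


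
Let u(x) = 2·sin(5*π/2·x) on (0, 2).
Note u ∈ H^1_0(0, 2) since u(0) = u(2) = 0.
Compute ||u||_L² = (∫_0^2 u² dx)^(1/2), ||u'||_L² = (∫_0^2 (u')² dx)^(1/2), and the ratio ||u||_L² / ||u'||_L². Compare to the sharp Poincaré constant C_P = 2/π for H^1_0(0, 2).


||u||_L² / ||u'||_L² = 2/(5*π) < C_P = 2/π.

u(x) = 2·sin(5*π/2·x), so u'(x) = 5*π*cos(5*π*x/2).
Writing u(x) = A·sin(kπx/L) with A = 2 and k = 5, use ∫_0^L sin²(kπx/L) dx = L/2 and ∫_0^L cos²(kπx/L) dx = L/2.
u² = 4·sin²(5*π/2·x) and (u')² = 25*π^2·cos²(5*π/2·x), and each of sin², cos² integrates to L/2 = 1 over (0, 2).
∫_0^2 u² dx = 4, so ||u||_L² = 2.
∫_0^2 (u')² dx = 25*π^2, so ||u'||_L² = 5*π.
Ratio ||u||_L² / ||u'||_L² = 2/(5*π).
Sharp Poincaré constant on H^1_0(0, 2) is C_P = L/π = 2/π, achieved by sin(π/2·x).
This is the k = 5 harmonic; the ratio L/(kπ) is strictly less than C_P = L/π, consistent with the sharp inequality ||u||_L² ≤ C_P ||u'||_L².


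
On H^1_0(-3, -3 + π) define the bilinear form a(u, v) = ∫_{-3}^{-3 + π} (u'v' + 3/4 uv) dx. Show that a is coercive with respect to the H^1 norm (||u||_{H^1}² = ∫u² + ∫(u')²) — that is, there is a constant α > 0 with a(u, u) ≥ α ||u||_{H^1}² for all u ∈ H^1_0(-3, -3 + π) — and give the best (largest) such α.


α = 7/8

Coercivity of a(·,·) on H^1_0(-3, -3 + π) means a(u, u) ≥ α ||u||_{H^1}² for every u ∈ H^1_0.
The interval has length L = π, and Poincaré/coercivity depend only on L. Here a(u, u) = ∫(u')² + (3/4)·∫u².
Here 0 < c = 3/4 < 1. The condition a(u,u) ≥ α||u||_{H^1}² reads (1−α)∫(u')² ≥ (α−c)∫u². Any admissible α is ≤ 1 (rapidly oscillating u have ∫u²/∫(u')² → 0), and α = 1 would force 0 ≥ (1−c)∫u², impossible since c < 1; so 1−α > 0. By the sharp Poincaré inequality on H^1_0 of an interval of length L, ∫(u')² ≥ (π/L)²∫u² with equality for the first sine mode sin(π(x−x₀)/L) (x₀ the left endpoint), so the inequality holds for all u iff (1−α)(π/L)² ≥ α − c, i.e. α ≤ ((π/L)² + c)/((π/L)² + 1) = (1 + c(L/π)²)/(1 + (L/π)²). With (π/L)² = 1 and c = 3/4, the largest admissible constant is α = ((π/L)² + c)/((π/L)² + 1).
Simplifying, α = 7/8.


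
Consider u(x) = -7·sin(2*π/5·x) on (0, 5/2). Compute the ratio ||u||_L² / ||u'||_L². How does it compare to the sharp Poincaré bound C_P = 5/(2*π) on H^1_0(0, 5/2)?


||u||_L² / ||u'||_L² = 5/(2*π) = C_P.

u(x) = -7·sin(2*π/5·x), so u'(x) = -14*π*cos(2*π*x/5)/5.
Writing u(x) = A·sin(kπx/L) with A = -7 and k = 1, use ∫_0^L sin²(kπx/L) dx = L/2 and ∫_0^L cos²(kπx/L) dx = L/2.
u² = 49·sin²(2*π/5·x) and (u')² = 196*π^2/25·cos²(2*π/5·x), and each of sin², cos² integrates to L/2 = 5/4 over (0, 5/2).
∫_0^5/2 u² dx = 245/4, so ||u||_L² = 7*sqrt(5)/2.
∫_0^5/2 (u')² dx = 49*π^2/5, so ||u'||_L² = 7*sqrt(5)*π/5.
Ratio ||u||_L² / ||u'||_L² = 5/(2*π).
Sharp Poincaré constant on H^1_0(0, 5/2) is C_P = L/π = 5/(2*π), achieved by sin(2*π/5·x).
This is the k = 1 eigenfunction (up to amplitude), so the ratio equals the sharp Poincaré constant exactly.


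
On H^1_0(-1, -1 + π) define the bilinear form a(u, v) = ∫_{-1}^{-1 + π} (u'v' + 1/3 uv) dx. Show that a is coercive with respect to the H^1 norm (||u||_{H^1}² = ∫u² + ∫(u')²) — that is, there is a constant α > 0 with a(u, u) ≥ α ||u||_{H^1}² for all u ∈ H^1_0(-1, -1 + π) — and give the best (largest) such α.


α = 2/3

Coercivity of a(·,·) on H^1_0(-1, -1 + π) means a(u, u) ≥ α ||u||_{H^1}² for every u ∈ H^1_0.
The interval has length L = π, and Poincaré/coercivity depend only on L. Here a(u, u) = ∫(u')² + (1/3)·∫u².
Here 0 < c = 1/3 < 1. The condition a(u,u) ≥ α||u||_{H^1}² reads (1−α)∫(u')² ≥ (α−c)∫u². Any admissible α is ≤ 1 (rapidly oscillating u have ∫u²/∫(u')² → 0), and α = 1 would force 0 ≥ (1−c)∫u², impossible since c < 1; so 1−α > 0. By the sharp Poincaré inequality on H^1_0 of an interval of length L, ∫(u')² ≥ (π/L)²∫u² with equality for the first sine mode sin(π(x−x₀)/L) (x₀ the left endpoint), so the inequality holds for all u iff (1−α)(π/L)² ≥ α − c, i.e. α ≤ ((π/L)² + c)/((π/L)² + 1) = (1 + c(L/π)²)/(1 + (L/π)²). With (π/L)² = 1 and c = 1/3, the largest admissible constant is α = ((π/L)² + c)/((π/L)² + 1).
Simplifying, α = 2/3.


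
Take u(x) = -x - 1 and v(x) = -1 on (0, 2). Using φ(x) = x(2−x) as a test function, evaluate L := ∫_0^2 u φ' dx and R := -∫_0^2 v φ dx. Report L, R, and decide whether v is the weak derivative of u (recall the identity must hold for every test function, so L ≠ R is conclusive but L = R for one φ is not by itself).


LHS = 4/3, RHS = 4/3. Yes, v = u' weakly.

u(x) = -x - 1, classical derivative u'(x) = -1.
φ(x) = x(2−x), so φ'(x) = 2 - 2*x.
Note φ(0) = φ(2) = 0, so the boundary term u·φ vanishes.
LHS = ∫_0^2 u(x) φ'(x) dx = ∫_0^2 (2*x^2 - 2) dx. Term by term:
  ∫_0^2 2*x^2 dx = 16/3;  ∫_0^2 -2 dx = -4.
Sum: 16/3 − 4 = 4/3.
So LHS = 4/3.
∫_0^2 v(x) φ(x) dx = ∫_0^2 (x^2 - 2*x) dx. Term by term:
  ∫_0^2 x^2 dx = 8/3;  ∫_0^2 -2*x dx = -4.
Sum: 8/3 − 4 = -4/3.
So RHS = -∫_0^2 v(x) φ(x) dx = 4/3.
LHS = RHS, so the identity holds for this test φ.
Moreover u is smooth here and v(x) = u'(x) = -1 pointwise, so the identity holds for every test function. Hence v is the weak derivative of u.


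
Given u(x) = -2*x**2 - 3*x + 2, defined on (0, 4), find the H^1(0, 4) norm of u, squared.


||u||_{H^1}^2 = 31468/15

The H^1 norm (squared) on an interval (0, L) is
  ||u||_{H^1}^2 = ∫_0^L u(x)^2 dx + ∫_0^L u'(x)^2 dx.
Compute u'(x) = -4*x - 3.
Then u(x)^2 = 4*x**4 + 12*x**3 + x**2 - 12*x + 4 and u'(x)^2 = 16*x**2 + 24*x + 9.
Integrate each monomial from 0 to 4 using ∫_0^4 c·x^n dx = c·4^(n+1)/(n+1):
  ∫_0^4 u(x)^2 dx = ∫_0^4 (4*x^4 + 12*x^3 + x^2 - 12*x + 4) dx. Term by term:
    ∫_0^4 4*x^4 dx = 4096/5;  ∫_0^4 12*x^3 dx = 768;  ∫_0^4 x^2 dx = 64/3;
    ∫_0^4 -12*x dx = -96;  ∫_0^4 4 dx = 16.
  Sum: 4096/5 + 768 + 64/3 − 96 + 16 = 22928/15.
  ∫_0^4 u'(x)^2 dx = ∫_0^4 (16*x^2 + 24*x + 9) dx. Term by term:
    ∫_0^4 16*x^2 dx = 1024/3;  ∫_0^4 24*x dx = 192;  ∫_0^4 9 dx = 36.
  Sum: 1024/3 + 192 + 36 = 1708/3.
Adding: ||u||_{H^1}^2 = 22928/15 + 1708/3 = 31468/15.


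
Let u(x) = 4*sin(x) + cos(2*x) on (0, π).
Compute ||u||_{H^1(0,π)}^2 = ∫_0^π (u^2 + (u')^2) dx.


||u||_{H^1(0,π)}^2 = -80/3 + 37*π/2

u'(x) = -2*sin(2*x) + 4*cos(x).
Expand u² and (u')² and integrate term by term on (0, π), using: for integers n ≥ 1, ∫_0^π sin²(nx) dx = ∫_0^π cos²(nx) dx = π/2; for n ≠ n', ∫_0^π sin(nx)sin(n'x) dx = ∫_0^π cos(nx)cos(n'x) dx = 0; and by product-to-sum, ∫_0^π sin(nx)cos(n'x) dx = ½∫_0^π [sin((n+n')x) + sin((n−n')x)] dx, which is 0 when n+n' is even and 2n/(n²−n'²) when n+n' is odd (it need not vanish on (0, π)).
  u² squared terms: (4)²·∫sin(x)² dx = 16·π/2 = 8*π;  (1)²·∫cos(2x)² dx = 1·π/2 = π/2.
  u² cross terms: 2·(4)·(1)·∫sin(x)·cos(2x) dx = 8·(-2/3) = -16/3.
  So ∫_0^π u² dx = 8*π + π/2 − 16/3 = -16/3 + 17*π/2.
  (u')² squared terms: (-2)²·∫sin(2x)² dx = 4·π/2 = 2*π;  (4)²·∫cos(x)² dx = 16·π/2 = 8*π.
  (u')² cross terms: 2·(-2)·(4)·∫sin(2x)·cos(x) dx = -16·(4/3) = -64/3.
  So ∫_0^π (u')² dx = 2*π + 8*π − 64/3 = -64/3 + 10*π.
||u||_{H^1}^2 = (-16/3 + 17*π/2) + (-64/3 + 10*π) = -80/3 + 37*π/2.


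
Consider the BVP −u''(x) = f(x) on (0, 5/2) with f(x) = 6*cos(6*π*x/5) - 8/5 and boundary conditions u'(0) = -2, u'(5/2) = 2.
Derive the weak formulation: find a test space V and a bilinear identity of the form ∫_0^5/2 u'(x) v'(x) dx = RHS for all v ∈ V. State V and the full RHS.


V = H^1(0, 5/2) (v unrestricted at boundary; u is determined up to an additive constant); weak form: ∫_0^5/2 u'v' dx = ∫_0^5/2 (6*cos(6*π*x/5) - 8/5) v dx + 2·v(5/2) + 2·v(0) for all v ∈ V.

Multiply both sides by a test function v and integrate from 0 to 5/2:
  ∫_0^5/2 −u''(x) v(x) dx = ∫_0^5/2 f(x) v(x) dx.
Integrate the LHS by parts once:
  ∫_0^5/2 −u'' v dx = −[u'(x) v(x)]_0^5/2 + ∫_0^5/2 u'(x) v'(x) dx.
Thus ∫_0^5/2 u'(x) v'(x) dx = ∫_0^5/2 f(x) v(x) dx + [u'(x) v(x)]_0^5/2.
Choose V so that boundary terms are either known or forced to vanish.
u has inhomogeneous Neumann u'(0) = -2, u'(5/2) = 2. [u' v]_0^5/2 = (2)·v(5/2) − (-2)·v(0) = 2·v(5/2) + 2·v(0). Take V = H^1(0, 5/2); boundary term becomes part of RHS.
Weak formulation: find u (satisfying any essential BC) such that ∫_0^5/2 u'(x) v'(x) dx = ∫_0^5/2 f v dx + 2·v(5/2) + 2·v(0) for all v ∈ V (Neumann data are natural BCs: they enter the RHS as boundary terms).
Substituting f(x) = 6*cos(6*π*x/5) - 8/5, the right-hand side is ∫_0^5/2 (6*cos(6*π*x/5) - 8/5) v dx + 2·v(5/2) + 2·v(0).
Compatibility check (pure Neumann): taking v ≡ 1 ∈ V gives 0 = ∫_0^5/2 f dx + (2) − (-2), i.e. ∫_0^5/2 f dx must equal u'(0) − u'(5/2) = -4. Indeed ∫_0^5/2 (6*cos(6*π*x/5) - 8/5) dx = -4, so the data are compatible. The solution is then unique only up to an additive constant (fix it e.g. by requiring ∫_0^5/2 u dx = 0).


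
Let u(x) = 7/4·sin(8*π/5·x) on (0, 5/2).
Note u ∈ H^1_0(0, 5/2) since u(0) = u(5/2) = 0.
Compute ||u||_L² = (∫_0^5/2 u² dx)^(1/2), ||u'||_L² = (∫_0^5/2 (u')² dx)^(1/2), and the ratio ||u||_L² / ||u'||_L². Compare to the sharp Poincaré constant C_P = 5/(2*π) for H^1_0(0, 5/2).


||u||_L² / ||u'||_L² = 5/(8*π) < C_P = 5/(2*π).

u(x) = 7/4·sin(8*π/5·x), so u'(x) = 14*π*cos(8*π*x/5)/5.
Writing u(x) = A·sin(kπx/L) with A = 7/4 and k = 4, use ∫_0^L sin²(kπx/L) dx = L/2 and ∫_0^L cos²(kπx/L) dx = L/2.
u² = 49/16·sin²(8*π/5·x) and (u')² = 196*π^2/25·cos²(8*π/5·x), and each of sin², cos² integrates to L/2 = 5/4 over (0, 5/2).
∫_0^5/2 u² dx = 245/64, so ||u||_L² = 7*sqrt(5)/8.
∫_0^5/2 (u')² dx = 49*π^2/5, so ||u'||_L² = 7*sqrt(5)*π/5.
Ratio ||u||_L² / ||u'||_L² = 5/(8*π).
Sharp Poincaré constant on H^1_0(0, 5/2) is C_P = L/π = 5/(2*π), achieved by sin(2*π/5·x).
This is the k = 4 harmonic; the ratio L/(kπ) is strictly less than C_P = L/π, consistent with the sharp inequality ||u||_L² ≤ C_P ||u'||_L².


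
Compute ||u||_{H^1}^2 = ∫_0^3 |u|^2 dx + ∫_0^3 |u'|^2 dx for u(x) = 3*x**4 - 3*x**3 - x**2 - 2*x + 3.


||u||_{H^1}^2 = 536433/20

The H^1 norm (squared) on an interval (0, L) is
  ||u||_{H^1}^2 = ∫_0^L u(x)^2 dx + ∫_0^L u'(x)^2 dx.
Compute u'(x) = 12*x**3 - 9*x**2 - 2*x - 2.
Then u(x)^2 = 9*x**8 - 18*x**7 + 3*x**6 - 6*x**5 + 31*x**4 - 14*x**3 - 2*x**2 - 12*x + 9 and u'(x)^2 = 144*x**6 - 216*x**5 + 33*x**4 - 12*x**3 + 40*x**2 + 8*x + 4.
Integrate each monomial from 0 to 3 using ∫_0^3 c·x^n dx = c·3^(n+1)/(n+1):
  ∫_0^3 u(x)^2 dx = ∫_0^3 (9*x^8 - 18*x^7 + 3*x^6 - 6*x^5 + 31*x^4 - 14*x^3 - 2*x^2 - 12*x + 9) dx. Term by term:
    ∫_0^3 9*x^8 dx = 19683;  ∫_0^3 -18*x^7 dx = -59049/4;  ∫_0^3 3*x^6 dx = 6561/7;
    ∫_0^3 -6*x^5 dx = -729;  ∫_0^3 31*x^4 dx = 7533/5;  ∫_0^3 -14*x^3 dx = -567/2;
    ∫_0^3 -2*x^2 dx = -18;  ∫_0^3 -12*x dx = -54;  ∫_0^3 9 dx = 27.
  Sum: 19683 − 59049/4 + 6561/7 − 729 + 7533/5 − 567/2 − 18 − 54 + 27 = 882999/140.
  ∫_0^3 u'(x)^2 dx = ∫_0^3 (144*x^6 - 216*x^5 + 33*x^4 - 12*x^3 + 40*x^2 + 8*x + 4) dx. Term by term:
    ∫_0^3 144*x^6 dx = 314928/7;  ∫_0^3 -216*x^5 dx = -26244;  ∫_0^3 33*x^4 dx = 8019/5;
    ∫_0^3 -12*x^3 dx = -243;  ∫_0^3 40*x^2 dx = 360;  ∫_0^3 8*x dx = 36;
    ∫_0^3 4 dx = 12.
  Sum: 314928/7 − 26244 + 8019/5 − 243 + 360 + 36 + 12 = 718008/35.
Adding: ||u||_{H^1}^2 = 882999/140 + 718008/35 = 536433/20.


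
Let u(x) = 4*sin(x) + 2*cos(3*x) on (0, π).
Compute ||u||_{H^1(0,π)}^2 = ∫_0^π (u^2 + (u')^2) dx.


||u||_{H^1(0,π)}^2 = 36*π

u'(x) = -6*sin(3*x) + 4*cos(x).
Expand u² and (u')² and integrate term by term on (0, π), using: for integers n ≥ 1, ∫_0^π sin²(nx) dx = ∫_0^π cos²(nx) dx = π/2; for n ≠ n', ∫_0^π sin(nx)sin(n'x) dx = ∫_0^π cos(nx)cos(n'x) dx = 0; and by product-to-sum, ∫_0^π sin(nx)cos(n'x) dx = ½∫_0^π [sin((n+n')x) + sin((n−n')x)] dx, which is 0 when n+n' is even and 2n/(n²−n'²) when n+n' is odd (it need not vanish on (0, π)).
  u² squared terms: (2)²·∫cos(3x)² dx = 4·π/2 = 2*π;  (4)²·∫sin(x)² dx = 16·π/2 = 8*π.
  u² cross terms: 2·(2)·(4)·∫cos(3x)·sin(x) dx = 16·(0) = 0.
  So ∫_0^π u² dx = 2*π + 8*π + 0 = 10*π.
  (u')² squared terms: (-6)²·∫sin(3x)² dx = 36·π/2 = 18*π;  (4)²·∫cos(x)² dx = 16·π/2 = 8*π.
  (u')² cross terms: 2·(-6)·(4)·∫sin(3x)·cos(x) dx = -48·(0) = 0.
  So ∫_0^π (u')² dx = 18*π + 8*π + 0 = 26*π.
||u||_{H^1}^2 = (10*π) + (26*π) = 36*π.


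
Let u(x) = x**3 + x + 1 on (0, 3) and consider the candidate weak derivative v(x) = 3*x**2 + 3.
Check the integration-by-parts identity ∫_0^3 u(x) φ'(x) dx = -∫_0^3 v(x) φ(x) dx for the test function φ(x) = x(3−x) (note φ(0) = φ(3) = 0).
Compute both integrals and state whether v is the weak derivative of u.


LHS = -819/20, RHS = -999/20. No, v is not the weak derivative of u.

u(x) = x**3 + x + 1, classical derivative u'(x) = 3*x**2 + 1.
φ(x) = x(3−x), so φ'(x) = 3 - 2*x.
Note φ(0) = φ(3) = 0, so the boundary term u·φ vanishes.
LHS = ∫_0^3 u(x) φ'(x) dx = ∫_0^3 (-2*x^4 + 3*x^3 - 2*x^2 + x + 3) dx. Term by term:
  ∫_0^3 -2*x^4 dx = -486/5;  ∫_0^3 3*x^3 dx = 243/4;  ∫_0^3 -2*x^2 dx = -18;
  ∫_0^3 x dx = 9/2;  ∫_0^3 3 dx = 9.
Sum: -486/5 + 243/4 − 18 + 9/2 + 9 = -819/20.
So LHS = -819/20.
∫_0^3 v(x) φ(x) dx = ∫_0^3 (-3*x^4 + 9*x^3 - 3*x^2 + 9*x) dx. Term by term:
  ∫_0^3 -3*x^4 dx = -729/5;  ∫_0^3 9*x^3 dx = 729/4;  ∫_0^3 -3*x^2 dx = -27;
  ∫_0^3 9*x dx = 81/2.
Sum: -729/5 + 729/4 − 27 + 81/2 = 999/20.
So RHS = -∫_0^3 v(x) φ(x) dx = -999/20.
LHS − RHS = 9 ≠ 0, so the identity fails.
(For a valid weak derivative the identity must hold for EVERY test function, in particular this one. The failure shows v is NOT the weak derivative of u.)
Correct weak derivative would be u'(x) = 3*x**2 + 1.


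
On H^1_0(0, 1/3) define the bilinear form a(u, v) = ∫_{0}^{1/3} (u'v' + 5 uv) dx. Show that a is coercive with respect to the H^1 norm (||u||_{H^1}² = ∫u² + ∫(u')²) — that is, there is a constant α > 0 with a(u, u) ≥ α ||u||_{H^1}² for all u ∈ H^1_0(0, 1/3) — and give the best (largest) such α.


α = 1

Coercivity of a(·,·) on H^1_0(0, 1/3) means a(u, u) ≥ α ||u||_{H^1}² for every u ∈ H^1_0.
The interval has length L = 1/3, and Poincaré/coercivity depend only on L. Here a(u, u) = ∫(u')² + (5)·∫u².
Here c = 5 ≥ 1, so a(u,u) = ∫(u')² + c∫u² ≥ ∫(u')² + ∫u² = ||u||_{H^1}², i.e. α = 1 works. No larger α is possible: a(u,u) ≥ α||u||_{H^1}² means (1−α)∫(u')² ≥ (α−c)∫u², and for the modes u_n = sin(nπ(x−x₀)/L) (x₀ the left endpoint) one has ∫u_n²/∫(u_n')² = (L/(nπ))² → 0, so a(u_n,u_n)/||u_n||_{H^1}² → 1. Hence the optimal constant is α = 1.
Therefore α = 1.
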